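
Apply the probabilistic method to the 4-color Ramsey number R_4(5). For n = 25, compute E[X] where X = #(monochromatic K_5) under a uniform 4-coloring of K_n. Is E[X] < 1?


E[X] = C(25, 5) · 4^{1 − 10} = 53130 · 4^{−9} = 53130/262144.
As a reduced fraction: E[X] = 26565/131072 ≈ 0.2027.
Is E[X] < 1? YES.
Since E[X] < 1, there exists a 4-coloring of K_{25} with no monochromatic K_5; hence R_4(5) > 25.

E[X] = 26565/131072 ≈ 0.2027; E[X] < 1, so R_4(5) > 25.


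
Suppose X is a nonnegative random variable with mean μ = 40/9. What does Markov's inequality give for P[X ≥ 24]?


μ = E[X] = 40/9, a = 24.
Markov: P[X ≥ 24] ≤ μ/a = (40/9)/24 = 5/27.
Numerically: ≈ 0.18519.
(Since a = 24 > μ = 4.44444, the bound 5/27 is < 1 and informative.)

P[X ≥ 24] ≤ 5/27 ≈ 0.18519.


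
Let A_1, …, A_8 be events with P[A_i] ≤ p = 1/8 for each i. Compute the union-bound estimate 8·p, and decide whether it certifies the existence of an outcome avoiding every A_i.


Union bound: P[∪_{i=1}^{8} A_i] ≤ Σ_i P[A_i] ≤ 8·p = 8·(1/8) = 1.
Numerically: 1 ≈ 1.000.
Is 1 < 1? NO.
Since the bound 1 is ≥ 1, the union bound is uninformative here; it does NOT by itself certify existence.

8·p = 1 ≈ 1.000; existence NOT certified by the union bound.


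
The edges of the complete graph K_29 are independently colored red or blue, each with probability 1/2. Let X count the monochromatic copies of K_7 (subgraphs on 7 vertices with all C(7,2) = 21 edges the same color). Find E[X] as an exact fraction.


Let X = Σ_S X_S over the C(29, 7) = 1560780 subsets S of size 7, where X_S = 1 if the K_7 on S is monochromatic.
For a fixed S, the K_7 on S has C(7, 2) = 21 edges. P[all 21 edges red] = (1/2)^21, and likewise for blue, so P[monochromatic] = 2·(1/2)^21 = 2^{1 − 21} = 1/1048576.
By linearity: E[X] = C(29, 7) · 2^{1 − 21} = 1560780 · 1/1048576 = 390195/262144.
Numerically: E[X] ≈ 1.4885.

E[X] = C(29,7)·2^(1−C(7,2)) = 390195/262144 ≈ 1.4885.


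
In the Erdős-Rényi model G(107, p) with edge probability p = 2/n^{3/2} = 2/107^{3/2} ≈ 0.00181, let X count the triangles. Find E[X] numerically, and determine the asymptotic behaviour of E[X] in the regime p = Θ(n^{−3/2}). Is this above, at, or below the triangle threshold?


Number of potential triangles: C(107, 3) = 198485.
Each occurs with probability p³ ≈ (0.00181)³ ≈ 5.90015e-09.
By linearity: E[X] = C(107, 3)·p³ ≈ 198485 · 5.90015e-09 ≈ 0.001.
Since α = 3/2 > 1, p = c/n^{3/2} = o(1/n) is below the triangle threshold p ~ 1/n. Asymptotically E[X] ~ (c³/6)·n^{3(1−α)} = (2³/6)·n^{-1.5} → 0, so by Markov's inequality G has no triangles w.h.p.

E[X] ≈ 0.001; in regime p = Θ(1/n^{3/2}) E[X] tends to 0 (below the triangle threshold p ~ 1/n).


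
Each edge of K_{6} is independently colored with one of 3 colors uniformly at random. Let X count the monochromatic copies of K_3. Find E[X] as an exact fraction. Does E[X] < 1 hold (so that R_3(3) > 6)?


E[X] = C(6, 3) · 3^{1 − 3} = 20 · 3^{−2} = 20/9.
As a reduced fraction: E[X] = 20/9 ≈ 2.2222.
Is E[X] < 1? NO.
Since E[X] ≥ 1, the first-moment bound is inconclusive at n = 6; it does NOT by itself certify R_3(3) > 6.

E[X] = 20/9 ≈ 2.2222; E[X] ≥ 1; first-moment method inconclusive here.


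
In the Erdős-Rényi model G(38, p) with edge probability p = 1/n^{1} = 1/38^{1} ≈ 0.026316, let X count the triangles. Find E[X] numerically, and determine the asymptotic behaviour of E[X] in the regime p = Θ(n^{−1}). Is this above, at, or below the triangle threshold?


Number of potential triangles: C(38, 3) = 8436.
Each occurs with probability p³ ≈ (0.026316)³ ≈ 1.8224231e-05.
By linearity: E[X] = C(38, 3)·p³ ≈ 8436 · 1.8224231e-05 ≈ 0.15374.
Here α = 1, so p = 1/n is exactly at the triangle threshold p ~ 1/n. Asymptotically E[X] → c³/6 = 1³/6 = 1/6 ≈ 0.16667, a bounded constant. In this regime the triangle count is asymptotically Poisson(c³/6).

E[X] ≈ 0.15374; in regime p = Θ(1/n^{1}) E[X] stays bounded (at the triangle threshold p ~ 1/n).


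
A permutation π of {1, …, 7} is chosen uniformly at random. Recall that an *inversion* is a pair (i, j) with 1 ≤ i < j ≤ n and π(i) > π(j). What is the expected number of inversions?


Write X = Σ X_I over the C(7, 2) = 21 pairs i < j, with X_I the indicator of one inversion.
There are 21 indicators.
For each fixed pair i < j, the values π(i) and π(j) are two distinct elements of {1, …, 7} in uniformly random order; by symmetry P[π(i) > π(j)] = 1/2.
By linearity: E[X] = 21 · (1/2) = C(7, 2) · (1/2) = 21/2 = 21/2 ≈ 10.5000.

E[X] = 21/2 = 10.5000.


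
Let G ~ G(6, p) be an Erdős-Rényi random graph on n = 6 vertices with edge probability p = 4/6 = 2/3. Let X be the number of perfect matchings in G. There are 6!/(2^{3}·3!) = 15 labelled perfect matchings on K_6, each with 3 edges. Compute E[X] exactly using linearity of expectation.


K_6 has 6!/(2^{3}·3!) = 15 labelled perfect matchings.
For each such perfect matching H, let X_H = 1 if all 3 edges of H are present in G. Then P[X_H = 1] = p^{3} = (2/3)^{3} = 8/27.
Summing the indicators: E[X] = Σ_H E[X_H] = 15 · p^{3} = 15 · 8/27 = 40/9.
Numerically: E[X] ≈ 4.444.

E[X] = 15 · (2/3)^{3} = 40/9 ≈ 4.444.


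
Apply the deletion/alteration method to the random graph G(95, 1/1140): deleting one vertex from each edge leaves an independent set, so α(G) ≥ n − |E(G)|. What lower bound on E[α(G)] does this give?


E[|E(G)|] = C(95, 2)·p = 4465 · (1/1140) = 47/12.
E[α(G)] ≥ n − E[|E(G)|] = 95 − 47/12 = 1093/12.
Numerically: ≈ 91.08333.
(This is only a lower bound; the true E[α(G)] may be larger.)

E[α(G)] ≥ 1093/12 ≈ 91.08333.


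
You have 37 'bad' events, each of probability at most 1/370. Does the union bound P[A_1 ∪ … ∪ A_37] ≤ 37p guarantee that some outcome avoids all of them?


Union bound: P[∪_{i=1}^{37} A_i] ≤ Σ_i P[A_i] ≤ 37·p = 37·(1/370) = 1/10.
Numerically: 1/10 ≈ 0.1000000.
Is 1/10 < 1? YES.
Since P[∪ A_i] ≤ 1/10 < 1, the complement has P[∩ A_i^c] ≥ 1 − 1/10 = 9/10 > 0, so some outcome avoids every A_i.

37·p = 1/10 ≈ 0.1000000; existence CERTIFIED by the union bound.


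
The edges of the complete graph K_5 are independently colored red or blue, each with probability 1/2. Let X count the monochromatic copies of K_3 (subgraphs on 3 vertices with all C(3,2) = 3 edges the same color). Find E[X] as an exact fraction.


Let X = Σ_S X_S over the C(5, 3) = 10 subsets S of size 3, where X_S = 1 if the K_3 on S is monochromatic.
For a fixed S, the K_3 on S has C(3, 2) = 3 edges. P[all 3 edges red] = (1/2)^3, and likewise for blue, so P[monochromatic] = 2·(1/2)^3 = 2^{1 − 3} = 1/4.
By linearity of expectation: E[X] = C(5, 3) · 2^{1 − 3} = 10 · 1/4 = 5/2.
Numerically: E[X] ≈ 2.5000.

E[X] = C(5,3)·2^(1−C(3,2)) = 5/2 ≈ 2.5000.


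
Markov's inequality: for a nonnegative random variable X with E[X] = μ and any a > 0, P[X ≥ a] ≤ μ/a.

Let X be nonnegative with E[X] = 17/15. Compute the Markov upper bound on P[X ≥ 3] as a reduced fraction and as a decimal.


μ = E[X] = 17/15, a = 3.
Markov: P[X ≥ 3] ≤ μ/a = (17/15)/3 = 17/45.
Numerically: ≈ 0.3778.
(Since a = 3 > μ = 1.1333, the bound 17/45 is < 1 and informative.)

P[X ≥ 3] ≤ 17/45 ≈ 0.3778.


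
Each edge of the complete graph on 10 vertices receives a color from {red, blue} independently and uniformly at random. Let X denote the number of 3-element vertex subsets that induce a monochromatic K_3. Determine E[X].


Let X = Σ_S X_S over the C(10, 3) = 120 subsets S of size 3, where X_S = 1 if the K_3 on S is monochromatic.
For a fixed S, the K_3 on S has C(3, 2) = 3 edges. P[all 3 edges red] = (1/2)^3, and likewise for blue, so P[monochromatic] = 2·(1/2)^3 = 2^{1 − 3} = 1/4.
By linearity of expectation: E[X] = C(10, 3) · 2^{1 − 3} = 120 · 1/4 = 30.
Numerically: E[X] ≈ 30.000000.

E[X] = C(10,3)·2^(1−C(3,2)) = 30 ≈ 30.000000.


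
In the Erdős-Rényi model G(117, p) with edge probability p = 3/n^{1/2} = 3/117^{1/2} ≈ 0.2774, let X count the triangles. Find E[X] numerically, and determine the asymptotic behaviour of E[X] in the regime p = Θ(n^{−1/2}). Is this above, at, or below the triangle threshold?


Number of potential triangles: C(117, 3) = 260130.
Each occurs with probability p³ ≈ (0.2774)³ ≈ 2.133462e-02.
By linearity: E[X] = C(117, 3)·p³ ≈ 260130 · 2.133462e-02 ≈ 5549.7755.
Since α = 1/2 < 1, p = c/n^{1/2} ≫ 1/n is above the triangle threshold p ~ 1/n. Asymptotically E[X] ~ (c³/6)·n^{3(1−α)} = (3³/6)·n^{1.5} → ∞; triangles are abundant w.h.p.

E[X] ≈ 5549.7755; in regime p = Θ(1/n^{1/2}) E[X] diverges (above the triangle threshold p ~ 1/n).


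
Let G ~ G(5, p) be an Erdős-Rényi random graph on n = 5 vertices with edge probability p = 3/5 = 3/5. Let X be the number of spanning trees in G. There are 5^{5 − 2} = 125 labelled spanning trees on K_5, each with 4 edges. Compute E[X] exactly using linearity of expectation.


K_5 has 5^{5 − 2} = 125 labelled spanning trees.
For each such spanning tree H, let X_H = 1 if all 4 edges of H are present in G. Then P[X_H = 1] = p^{4} = (3/5)^{4} = 81/625.
Summing the indicators: E[X] = Σ_H E[X_H] = 125 · p^{4} = 125 · 81/625 = 81/5.
Numerically: E[X] ≈ 16.2.

E[X] = 125 · (3/5)^{4} = 81/5 ≈ 16.2.


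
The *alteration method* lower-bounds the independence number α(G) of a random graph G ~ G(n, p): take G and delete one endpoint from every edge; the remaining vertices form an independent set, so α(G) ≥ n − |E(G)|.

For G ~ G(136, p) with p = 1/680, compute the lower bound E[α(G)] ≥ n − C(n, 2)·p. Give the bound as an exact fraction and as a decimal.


E[|E(G)|] = C(136, 2)·p = 9180 · (1/680) = 27/2.
E[α(G)] ≥ n − E[|E(G)|] = 136 − 27/2 = 245/2.
Numerically: ≈ 122.5000.
(This is only a lower bound; the true E[α(G)] may be larger.)

E[α(G)] ≥ 245/2 ≈ 122.5000.


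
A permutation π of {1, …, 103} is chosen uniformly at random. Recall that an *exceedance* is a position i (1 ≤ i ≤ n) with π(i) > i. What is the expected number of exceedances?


Write X = Σ_{i=1}^{103} X_i, where X_i = 1_{π(i) > i}.
For each fixed i, π(i) is uniform over {1, …, 103} (marginal of a uniform permutation), so P[π(i) > i] = (n − i)/n. Summing: Σ_{i=1}^{103} (n − i)/n = (0 + 1 + … + 102)/103 = 103(103 − 1)/(2·103) = (103 − 1)/2.
Hence E[X] = Σ_{i=1}^{103} (103 − i)/103 = 51 ≈ 51.0000.

E[X] = 51 = 51.0000.


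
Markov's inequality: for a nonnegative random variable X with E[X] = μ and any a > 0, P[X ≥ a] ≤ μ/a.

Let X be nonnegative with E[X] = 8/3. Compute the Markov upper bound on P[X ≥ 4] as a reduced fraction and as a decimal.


μ = E[X] = 8/3, a = 4.
Markov: P[X ≥ 4] ≤ μ/a = (8/3)/4 = 2/3.
Numerically: ≈ 0.66667.
(Since a = 4 > μ = 2.66667, the bound 2/3 is < 1 and informative.)

P[X ≥ 4] ≤ 2/3 ≈ 0.66667.


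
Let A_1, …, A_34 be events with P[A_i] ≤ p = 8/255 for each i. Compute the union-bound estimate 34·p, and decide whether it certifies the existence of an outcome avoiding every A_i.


Union bound: P[∪_{i=1}^{34} A_i] ≤ Σ_i P[A_i] ≤ 34·p = 34·(8/255) = 16/15.
Numerically: 16/15 ≈ 1.067.
Is 16/15 < 1? NO.
Since the bound 16/15 is ≥ 1, the union bound is uninformative here; it does NOT by itself certify existence.

34·p = 16/15 ≈ 1.067; existence NOT certified by the union bound.


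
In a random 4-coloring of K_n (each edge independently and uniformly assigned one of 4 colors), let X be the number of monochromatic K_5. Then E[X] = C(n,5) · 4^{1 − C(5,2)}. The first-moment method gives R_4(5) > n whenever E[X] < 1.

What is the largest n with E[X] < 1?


We need C(n, 5) · 4^{1 − 10} < 1, i.e. C(n, 5) < 4^{10 − 1} = 262144.
Check values of n near the boundary:
  n = 29: C(29, 5) = 118755; 118755 < 262144? YES
  n = 30: C(30, 5) = 142506; 142506 < 262144? YES
  n = 31: C(31, 5) = 169911; 169911 < 262144? YES
  n = 32: C(32, 5) = 201376; 201376 < 262144? YES
  n = 33: C(33, 5) = 237336; 237336 < 262144? YES
  n = 34: C(34, 5) = 278256; 278256 < 262144? NO
  n = 35: C(35, 5) = 324632; 324632 < 262144? NO
  n = 36: C(36, 5) = 376992; 376992 < 262144? NO
The largest n with C(n, 5) < 262144 is n = 33 (where E[X] = 29667/32768 ≈ 0.90536). Hence R_4(5) > 33, i.e. R_4(5) ≥ 34.

Largest n = 33; hence R_4(5) > 33.


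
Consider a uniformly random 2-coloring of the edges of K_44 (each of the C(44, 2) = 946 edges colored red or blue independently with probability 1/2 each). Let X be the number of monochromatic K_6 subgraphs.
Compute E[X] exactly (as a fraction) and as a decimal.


Let X = Σ_S X_S over the C(44, 6) = 7059052 subsets S of size 6, where X_S = 1 if the K_6 on S is monochromatic.
For a fixed S, the K_6 on S has C(6, 2) = 15 edges. P[all 15 edges red] = (1/2)^15, and likewise for blue, so P[monochromatic] = 2·(1/2)^15 = 2^{1 − 15} = 1/16384.
By linearity: E[X] = C(44, 6) · 2^{1 − 15} = 7059052 · 1/16384 = 1764763/4096.
Numerically: E[X] ≈ 430.850342.

E[X] = C(44,6)·2^(1−C(6,2)) = 1764763/4096 ≈ 430.850342.


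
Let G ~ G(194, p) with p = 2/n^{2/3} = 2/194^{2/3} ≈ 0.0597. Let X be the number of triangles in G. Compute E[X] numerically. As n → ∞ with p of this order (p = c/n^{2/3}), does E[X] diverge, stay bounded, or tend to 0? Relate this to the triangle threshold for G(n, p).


Number of potential triangles: C(194, 3) = 1198144.
Each occurs with probability p³ ≈ (0.0597)³ ≈ 2.12562e-04.
By linearity: E[X] = C(194, 3)·p³ ≈ 1198144 · 2.12562e-04 ≈ 254.680.
Since α = 2/3 < 1, p = c/n^{2/3} ≫ 1/n is above the triangle threshold p ~ 1/n. Asymptotically E[X] ~ (c³/6)·n^{3(1−α)} = (2³/6)·n^{1} → ∞; triangles are abundant w.h.p.

E[X] ≈ 254.680; in regime p = Θ(1/n^{2/3}) E[X] diverges (above the triangle threshold p ~ 1/n).


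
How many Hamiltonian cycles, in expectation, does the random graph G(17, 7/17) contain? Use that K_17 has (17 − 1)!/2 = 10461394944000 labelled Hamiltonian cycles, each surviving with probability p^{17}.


K_17 has (17 − 1)!/2 = 10461394944000 labelled Hamiltonian cycles.
For each such Hamiltonian cycle H, let X_H = 1 if all 17 edges of H are present in G. Then P[X_H = 1] = p^{17} = (7/17)^{17} = 232630513987207/827240261886336764177.
By linearity: E[X] = Σ_H E[X_H] = 10461394944000 · p^{17} = 10461394944000 · 232630513987207/827240261886336764177 = 2433639682845888590481408000/827240261886336764177.
Numerically: E[X] ≈ 2.94e+06.

E[X] = 10461394944000 · (7/17)^{17} = 2433639682845888590481408000/827240261886336764177 ≈ 2.94e+06.


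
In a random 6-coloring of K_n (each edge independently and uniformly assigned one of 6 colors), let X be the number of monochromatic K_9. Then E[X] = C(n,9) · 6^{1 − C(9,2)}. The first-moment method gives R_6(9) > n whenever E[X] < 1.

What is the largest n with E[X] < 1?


We need C(n, 9) · 6^{1 − 36} < 1, i.e. C(n, 9) < 6^{36 − 1} = 1719070799748422591028658176.
Check values of n near the boundary:
  n = 4402: C(4402, 9) = 1696419745356657449393393700; 1696419745356657449393393700 < 1719070799748422591028658176? YES
  n = 4403: C(4403, 9) = 1699894433046281918452233150; 1699894433046281918452233150 < 1719070799748422591028658176? YES
  n = 4404: C(4404, 9) = 1703375445537161676647015880; 1703375445537161676647015880 < 1719070799748422591028658176? YES
  n = 4405: C(4405, 9) = 1706862792900636302463627150; 1706862792900636302463627150 < 1719070799748422591028658176? YES
  n = 4406: C(4406, 9) = 1710356485221788389505285700; 1710356485221788389505285700 < 1719070799748422591028658176? YES
  n = 4407: C(4407, 9) = 1713856532599459170657070050; 1713856532599459170657070050 < 1719070799748422591028658176? YES
  n = 4408: C(4408, 9) = 1717362945146264156457459600; 1717362945146264156457459600 < 1719070799748422591028658176? YES
  n = 4409: C(4409, 9) = 1720875732988608787686577131; 1720875732988608787686577131 < 1719070799748422591028658176? NO
  n = 4410: C(4410, 9) = 1724394906266704102180823710; 1724394906266704102180823710 < 1719070799748422591028658176? NO
The largest n with C(n, 9) < 1719070799748422591028658176 is n = 4408 (where E[X] = 35778394690547169926197075/35813974994758803979763712 ≈ 0.9990065). Hence R_6(9) > 4408, i.e. R_6(9) ≥ 4409.

Largest n = 4408; hence R_6(9) > 4408.


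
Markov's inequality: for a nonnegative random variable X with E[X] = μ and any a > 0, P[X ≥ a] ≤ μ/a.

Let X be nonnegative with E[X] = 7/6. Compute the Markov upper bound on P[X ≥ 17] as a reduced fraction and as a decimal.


μ = E[X] = 7/6, a = 17.
Markov: P[X ≥ 17] ≤ μ/a = (7/6)/17 = 7/102.
Numerically: ≈ 0.0686.
(Since a = 17 > μ = 1.1667, the bound 7/102 is < 1 and informative.)

P[X ≥ 17] ≤ 7/102 ≈ 0.0686.


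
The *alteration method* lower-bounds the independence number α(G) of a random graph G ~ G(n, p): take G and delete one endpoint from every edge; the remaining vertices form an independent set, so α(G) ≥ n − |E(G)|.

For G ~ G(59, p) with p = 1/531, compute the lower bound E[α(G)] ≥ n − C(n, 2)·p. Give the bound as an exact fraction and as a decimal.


E[|E(G)|] = C(59, 2)·p = 1711 · (1/531) = 29/9.
E[α(G)] ≥ n − E[|E(G)|] = 59 − 29/9 = 502/9.
Numerically: ≈ 55.777778.
(This is only a lower bound; the true E[α(G)] may be larger.)

E[α(G)] ≥ 502/9 ≈ 55.777778.


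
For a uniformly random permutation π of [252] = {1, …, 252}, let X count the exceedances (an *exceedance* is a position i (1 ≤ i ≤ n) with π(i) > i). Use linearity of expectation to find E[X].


Write X = Σ_{i=1}^{252} X_i, where X_i = 1_{π(i) > i}.
For each fixed i, π(i) is uniform over {1, …, 252} (marginal of a uniform permutation), so P[π(i) > i] = (n − i)/n. Summing: Σ_{i=1}^{252} (n − i)/n = (0 + 1 + … + 251)/252 = 252(252 − 1)/(2·252) = (252 − 1)/2.
Hence E[X] = Σ_{i=1}^{252} (252 − i)/252 = 251/2 ≈ 125.500.

E[X] = 251/2 = 125.500.


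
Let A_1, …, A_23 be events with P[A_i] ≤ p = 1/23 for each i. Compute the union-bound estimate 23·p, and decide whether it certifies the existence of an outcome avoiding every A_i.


Union bound: P[∪_{i=1}^{23} A_i] ≤ Σ_i P[A_i] ≤ 23·p = 23·(1/23) = 1.
Numerically: 1 ≈ 1.00000.
Is 1 < 1? NO.
Since the bound 1 is ≥ 1, the union bound is uninformative here; it does NOT by itself certify existence.

23·p = 1 ≈ 1.00000; existence NOT certified by the union bound.


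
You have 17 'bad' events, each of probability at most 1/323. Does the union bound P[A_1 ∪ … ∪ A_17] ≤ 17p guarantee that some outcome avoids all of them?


Union bound: P[∪_{i=1}^{17} A_i] ≤ Σ_i P[A_i] ≤ 17·p = 17·(1/323) = 1/19.
Numerically: 1/19 ≈ 0.0526316.
Is 1/19 < 1? YES.
Since P[∪ A_i] ≤ 1/19 < 1, the complement has P[∩ A_i^c] ≥ 1 − 1/19 = 18/19 > 0, so some outcome avoids every A_i.

17·p = 1/19 ≈ 0.0526316; existence CERTIFIED by the union bound.


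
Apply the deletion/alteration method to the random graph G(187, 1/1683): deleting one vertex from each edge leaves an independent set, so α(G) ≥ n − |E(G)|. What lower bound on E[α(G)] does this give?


E[|E(G)|] = C(187, 2)·p = 17391 · (1/1683) = 31/3.
E[α(G)] ≥ n − E[|E(G)|] = 187 − 31/3 = 530/3.
Numerically: ≈ 176.66667.
(This is only a lower bound; the true E[α(G)] may be larger.)

E[α(G)] ≥ 530/3 ≈ 176.66667.


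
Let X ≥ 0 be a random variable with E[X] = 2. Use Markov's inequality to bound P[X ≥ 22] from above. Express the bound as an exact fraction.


μ = E[X] = 2, a = 22.
Markov: P[X ≥ 22] ≤ μ/a = (2)/22 = 1/11.
Numerically: ≈ 0.091.
(Since a = 22 > μ = 2.000, the bound 1/11 is < 1 and informative.)

P[X ≥ 22] ≤ 1/11 ≈ 0.091.


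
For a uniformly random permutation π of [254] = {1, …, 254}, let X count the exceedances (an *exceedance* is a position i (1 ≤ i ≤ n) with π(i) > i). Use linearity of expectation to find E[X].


Write X = Σ_{i=1}^{254} X_i, where X_i = 1_{π(i) > i}.
For each fixed i, π(i) is uniform over {1, …, 254} (marginal of a uniform permutation), so P[π(i) > i] = (n − i)/n. Summing: Σ_{i=1}^{254} (n − i)/n = (0 + 1 + … + 253)/254 = 254(254 − 1)/(2·254) = (254 − 1)/2.
Hence E[X] = Σ_{i=1}^{254} (254 − i)/254 = 253/2 ≈ 126.50000.

E[X] = 253/2 = 126.50000.


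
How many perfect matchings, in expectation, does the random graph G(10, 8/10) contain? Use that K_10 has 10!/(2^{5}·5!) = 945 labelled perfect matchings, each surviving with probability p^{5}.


K_10 has 10!/(2^{5}·5!) = 945 labelled perfect matchings.
For each such perfect matching H, let X_H = 1 if all 5 edges of H are present in G. Then P[X_H = 1] = p^{5} = (4/5)^{5} = 1024/3125.
By linearity of expectation: E[X] = Σ_H E[X_H] = 945 · p^{5} = 945 · 1024/3125 = 193536/625.
Numerically: E[X] ≈ 310.

E[X] = 945 · (4/5)^{5} = 193536/625 ≈ 310.


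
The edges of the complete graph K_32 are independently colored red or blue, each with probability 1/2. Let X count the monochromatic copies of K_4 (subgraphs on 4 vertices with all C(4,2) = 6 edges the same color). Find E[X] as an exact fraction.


Let X = Σ_S X_S over the C(32, 4) = 35960 subsets S of size 4, where X_S = 1 if the K_4 on S is monochromatic.
For a fixed S, the K_4 on S has C(4, 2) = 6 edges. P[all 6 edges red] = (1/2)^6, and likewise for blue, so P[monochromatic] = 2·(1/2)^6 = 2^{1 − 6} = 1/32.
By linearity of expectation: E[X] = C(32, 4) · 2^{1 − 6} = 35960 · 1/32 = 4495/4.
Numerically: E[X] ≈ 1123.750.

E[X] = C(32,4)·2^(1−C(4,2)) = 4495/4 ≈ 1123.750.


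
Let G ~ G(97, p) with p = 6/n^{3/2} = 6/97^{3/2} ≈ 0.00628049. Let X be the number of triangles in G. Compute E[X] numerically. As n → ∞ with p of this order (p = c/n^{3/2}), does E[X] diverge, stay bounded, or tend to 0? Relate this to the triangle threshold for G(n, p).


Number of potential triangles: C(97, 3) = 147440.
Each occurs with probability p³ ≈ (0.00628049)³ ≈ 2.47731337e-07.
By linearity: E[X] = C(97, 3)·p³ ≈ 147440 · 2.47731337e-07 ≈ 0.036526.
Since α = 3/2 > 1, p = c/n^{3/2} = o(1/n) is below the triangle threshold p ~ 1/n. Asymptotically E[X] ~ (c³/6)·n^{3(1−α)} = (6³/6)·n^{-1.5} → 0, so by Markov's inequality G has no triangles w.h.p.

E[X] ≈ 0.036526; in regime p = Θ(1/n^{3/2}) E[X] tends to 0 (below the triangle threshold p ~ 1/n).


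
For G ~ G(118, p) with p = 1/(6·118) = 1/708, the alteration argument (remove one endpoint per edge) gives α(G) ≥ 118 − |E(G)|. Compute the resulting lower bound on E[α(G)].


E[|E(G)|] = C(118, 2)·p = 6903 · (1/708) = 39/4.
E[α(G)] ≥ n − E[|E(G)|] = 118 − 39/4 = 433/4.
Numerically: ≈ 108.250000.
(This is only a lower bound; the true E[α(G)] may be larger.)

E[α(G)] ≥ 433/4 ≈ 108.250000.


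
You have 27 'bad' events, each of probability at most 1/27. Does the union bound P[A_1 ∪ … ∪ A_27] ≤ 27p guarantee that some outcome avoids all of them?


Union bound: P[∪_{i=1}^{27} A_i] ≤ Σ_i P[A_i] ≤ 27·p = 27·(1/27) = 1.
Numerically: 1 ≈ 1.0000.
Is 1 < 1? NO.
Since the bound 1 is ≥ 1, the union bound is uninformative here; it does NOT by itself certify existence.

27·p = 1 ≈ 1.0000; existence NOT certified by the union bound.


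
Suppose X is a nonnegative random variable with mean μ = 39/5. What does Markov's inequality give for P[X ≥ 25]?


μ = E[X] = 39/5, a = 25.
Markov: P[X ≥ 25] ≤ μ/a = (39/5)/25 = 39/125.
Numerically: ≈ 0.312.
(Since a = 25 > μ = 7.800, the bound 39/125 is < 1 and informative.)

P[X ≥ 25] ≤ 39/125 ≈ 0.312.


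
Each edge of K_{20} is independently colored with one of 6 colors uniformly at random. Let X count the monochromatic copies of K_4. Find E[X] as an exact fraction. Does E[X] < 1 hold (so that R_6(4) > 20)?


E[X] = C(20, 4) · 6^{1 − 6} = 4845 · 6^{−5} = 4845/7776.
As a reduced fraction: E[X] = 1615/2592 ≈ 0.6230710.
Is E[X] < 1? YES.
Since E[X] < 1, there exists a 6-coloring of K_{20} with no monochromatic K_4; hence R_6(4) > 20.

E[X] = 1615/2592 ≈ 0.6230710; E[X] < 1, so R_6(4) > 20.


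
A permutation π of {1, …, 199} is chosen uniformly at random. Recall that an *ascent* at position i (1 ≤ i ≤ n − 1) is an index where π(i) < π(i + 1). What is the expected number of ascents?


Write X = Σ X_I over i = 1, …, 198, with X_I the indicator of one ascent.
There are 198 indicators.
For each fixed i, the pair (π(i), π(i+1)) is a uniformly random ordered pair of distinct values from {1, …, 199}; by symmetry P[π(i) < π(i+1)] = 1/2.
By linearity: E[X] = 198 · (1/2) = (199 − 1) · (1/2) = 99 ≈ 99.00000.

E[X] = 99 = 99.00000.


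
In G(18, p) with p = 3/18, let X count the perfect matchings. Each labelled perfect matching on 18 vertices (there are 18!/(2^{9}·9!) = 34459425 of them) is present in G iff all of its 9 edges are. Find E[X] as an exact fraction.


K_18 has 18!/(2^{9}·9!) = 34459425 labelled perfect matchings.
For each such perfect matching H, let X_H = 1 if all 9 edges of H are present in G. Then P[X_H = 1] = p^{9} = (1/6)^{9} = 1/10077696.
Summing the indicators: E[X] = Σ_H E[X_H] = 34459425 · p^{9} = 34459425 · 1/10077696 = 425425/124416.
Numerically: E[X] ≈ 3.42.

E[X] = 34459425 · (1/6)^{9} = 425425/124416 ≈ 3.42.


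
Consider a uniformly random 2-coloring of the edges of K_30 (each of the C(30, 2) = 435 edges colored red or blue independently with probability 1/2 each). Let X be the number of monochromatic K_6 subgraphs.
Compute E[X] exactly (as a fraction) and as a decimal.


Let X = Σ_S X_S over the C(30, 6) = 593775 subsets S of size 6, where X_S = 1 if the K_6 on S is monochromatic.
For a fixed S, the K_6 on S has C(6, 2) = 15 edges. P[all 15 edges red] = (1/2)^15, and likewise for blue, so P[monochromatic] = 2·(1/2)^15 = 2^{1 − 15} = 1/16384.
By linearity of expectation: E[X] = C(30, 6) · 2^{1 − 15} = 593775 · 1/16384 = 593775/16384.
Numerically: E[X] ≈ 36.24115.

E[X] = C(30,6)·2^(1−C(6,2)) = 593775/16384 ≈ 36.24115.


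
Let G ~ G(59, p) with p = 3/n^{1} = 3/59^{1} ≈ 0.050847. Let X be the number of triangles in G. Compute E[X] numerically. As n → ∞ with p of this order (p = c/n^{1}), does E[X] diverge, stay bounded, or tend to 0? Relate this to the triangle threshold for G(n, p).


Number of potential triangles: C(59, 3) = 32509.
Each occurs with probability p³ ≈ (0.050847)³ ≈ 1.3146427e-04.
By linearity: E[X] = C(59, 3)·p³ ≈ 32509 · 1.3146427e-04 ≈ 4.27377.
Here α = 1, so p = 3/n is exactly at the triangle threshold p ~ 1/n. Asymptotically E[X] → c³/6 = 3³/6 = 9/2 ≈ 4.50000, a bounded constant. In this regime the triangle count is asymptotically Poisson(c³/6).

E[X] ≈ 4.27377; in regime p = Θ(1/n^{1}) E[X] stays bounded (at the triangle threshold p ~ 1/n).


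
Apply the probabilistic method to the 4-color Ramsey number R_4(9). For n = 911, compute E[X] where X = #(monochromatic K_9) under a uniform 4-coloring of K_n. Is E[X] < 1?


E[X] = C(911, 9) · 4^{1 − 36} = 1144686900492291197405 · 4^{−35} = 1144686900492291197405/1180591620717411303424.
As a reduced fraction: E[X] = 1144686900492291197405/1180591620717411303424 ≈ 0.970.
Is E[X] < 1? YES.
Since E[X] < 1, there exists a 4-coloring of K_{911} with no monochromatic K_9; hence R_4(9) > 911.

E[X] = 1144686900492291197405/1180591620717411303424 ≈ 0.970; E[X] < 1, so R_4(9) > 911.


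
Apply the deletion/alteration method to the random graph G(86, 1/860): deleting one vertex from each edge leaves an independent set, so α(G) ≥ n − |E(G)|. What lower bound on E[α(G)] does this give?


E[|E(G)|] = C(86, 2)·p = 3655 · (1/860) = 17/4.
E[α(G)] ≥ n − E[|E(G)|] = 86 − 17/4 = 327/4.
Numerically: ≈ 81.750.
(This is only a lower bound; the true E[α(G)] may be larger.)

E[α(G)] ≥ 327/4 ≈ 81.750.


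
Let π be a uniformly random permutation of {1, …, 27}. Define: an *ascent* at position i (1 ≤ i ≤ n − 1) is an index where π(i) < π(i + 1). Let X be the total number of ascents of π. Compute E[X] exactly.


Write X = Σ X_I over i = 1, …, 26, with X_I the indicator of one ascent.
There are 26 indicators.
For each fixed i, the pair (π(i), π(i+1)) is a uniformly random ordered pair of distinct values from {1, …, 27}; by symmetry P[π(i) < π(i+1)] = 1/2.
By linearity: E[X] = 26 · (1/2) = (27 − 1) · (1/2) = 13 ≈ 13.000.

E[X] = 13 = 13.000.


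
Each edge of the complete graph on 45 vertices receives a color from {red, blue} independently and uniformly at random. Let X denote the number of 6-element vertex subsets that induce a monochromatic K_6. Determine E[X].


Let X = Σ_S X_S over the C(45, 6) = 8145060 subsets S of size 6, where X_S = 1 if the K_6 on S is monochromatic.
For a fixed S, the K_6 on S has C(6, 2) = 15 edges. P[all 15 edges red] = (1/2)^15, and likewise for blue, so P[monochromatic] = 2·(1/2)^15 = 2^{1 − 15} = 1/16384.
By linearity: E[X] = C(45, 6) · 2^{1 − 15} = 8145060 · 1/16384 = 2036265/4096.
Numerically: E[X] ≈ 497.13501.

E[X] = C(45,6)·2^(1−C(6,2)) = 2036265/4096 ≈ 497.13501.


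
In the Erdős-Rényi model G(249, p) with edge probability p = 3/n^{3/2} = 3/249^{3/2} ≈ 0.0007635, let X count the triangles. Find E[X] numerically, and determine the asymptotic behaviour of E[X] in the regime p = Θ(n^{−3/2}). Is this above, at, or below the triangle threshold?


Number of potential triangles: C(249, 3) = 2542124.
Each occurs with probability p³ ≈ (0.0007635)³ ≈ 4.451093e-10.
By linearity: E[X] = C(249, 3)·p³ ≈ 2542124 · 4.451093e-10 ≈ 0.0011.
Since α = 3/2 > 1, p = c/n^{3/2} = o(1/n) is below the triangle threshold p ~ 1/n. Asymptotically E[X] ~ (c³/6)·n^{3(1−α)} = (3³/6)·n^{-1.5} → 0, so by Markov's inequality G has no triangles w.h.p.

E[X] ≈ 0.0011; in regime p = Θ(1/n^{3/2}) E[X] tends to 0 (below the triangle threshold p ~ 1/n).


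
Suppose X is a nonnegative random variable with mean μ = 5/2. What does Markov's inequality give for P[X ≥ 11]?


μ = E[X] = 5/2, a = 11.
Markov: P[X ≥ 11] ≤ μ/a = (5/2)/11 = 5/22.
Numerically: ≈ 0.22727.
(Since a = 11 > μ = 2.50000, the bound 5/22 is < 1 and informative.)

P[X ≥ 11] ≤ 5/22 ≈ 0.22727.


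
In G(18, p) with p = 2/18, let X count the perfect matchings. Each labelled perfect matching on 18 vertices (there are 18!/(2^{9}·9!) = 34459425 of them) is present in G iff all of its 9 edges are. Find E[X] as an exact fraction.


K_18 has 18!/(2^{9}·9!) = 34459425 labelled perfect matchings.
For each such perfect matching H, let X_H = 1 if all 9 edges of H are present in G. Then P[X_H = 1] = p^{9} = (1/9)^{9} = 1/387420489.
By linearity of expectation: E[X] = Σ_H E[X_H] = 34459425 · p^{9} = 34459425 · 1/387420489 = 425425/4782969.
Numerically: E[X] ≈ 0.0889.

E[X] = 34459425 · (1/9)^{9} = 425425/4782969 ≈ 0.0889.


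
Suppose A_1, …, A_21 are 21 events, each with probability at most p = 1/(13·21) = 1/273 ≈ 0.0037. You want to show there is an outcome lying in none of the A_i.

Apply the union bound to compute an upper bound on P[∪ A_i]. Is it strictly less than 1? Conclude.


Union bound: P[∪_{i=1}^{21} A_i] ≤ Σ_i P[A_i] ≤ 21·p = 21·(1/273) = 1/13.
Numerically: 1/13 ≈ 0.0769.
Is 1/13 < 1? YES.
Since P[∪ A_i] ≤ 1/13 < 1, the complement has P[∩ A_i^c] ≥ 1 − 1/13 = 12/13 > 0, so some outcome avoids every A_i.

21·p = 1/13 ≈ 0.0769; existence CERTIFIED by the union bound.


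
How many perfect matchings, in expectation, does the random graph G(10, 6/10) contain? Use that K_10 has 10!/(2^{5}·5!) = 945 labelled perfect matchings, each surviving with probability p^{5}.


K_10 has 10!/(2^{5}·5!) = 945 labelled perfect matchings.
For each such perfect matching H, let X_H = 1 if all 5 edges of H are present in G. Then P[X_H = 1] = p^{5} = (3/5)^{5} = 243/3125.
Summing the indicators: E[X] = Σ_H E[X_H] = 945 · p^{5} = 945 · 243/3125 = 45927/625.
Numerically: E[X] ≈ 73.5.

E[X] = 945 · (3/5)^{5} = 45927/625 ≈ 73.5.


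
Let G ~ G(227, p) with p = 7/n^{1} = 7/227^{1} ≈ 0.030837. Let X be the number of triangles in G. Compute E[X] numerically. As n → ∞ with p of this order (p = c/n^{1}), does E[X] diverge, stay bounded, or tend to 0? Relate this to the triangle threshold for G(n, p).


Number of potential triangles: C(227, 3) = 1923825.
Each occurs with probability p³ ≈ (0.030837)³ ≈ 2.9323550e-05.
By linearity: E[X] = C(227, 3)·p³ ≈ 1923825 · 2.9323550e-05 ≈ 56.41338.
Here α = 1, so p = 7/n is exactly at the triangle threshold p ~ 1/n. Asymptotically E[X] → c³/6 = 7³/6 = 343/6 ≈ 57.16667, a bounded constant. In this regime the triangle count is asymptotically Poisson(c³/6).

E[X] ≈ 56.41338; in regime p = Θ(1/n^{1}) E[X] stays bounded (at the triangle threshold p ~ 1/n).


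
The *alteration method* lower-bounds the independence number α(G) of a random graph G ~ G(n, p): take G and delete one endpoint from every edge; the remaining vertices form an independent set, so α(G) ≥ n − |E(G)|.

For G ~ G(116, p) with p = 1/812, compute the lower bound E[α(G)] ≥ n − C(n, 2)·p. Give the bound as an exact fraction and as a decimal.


E[|E(G)|] = C(116, 2)·p = 6670 · (1/812) = 115/14.
E[α(G)] ≥ n − E[|E(G)|] = 116 − 115/14 = 1509/14.
Numerically: ≈ 107.785714.
(This is only a lower bound; the true E[α(G)] may be larger.)

E[α(G)] ≥ 1509/14 ≈ 107.785714.


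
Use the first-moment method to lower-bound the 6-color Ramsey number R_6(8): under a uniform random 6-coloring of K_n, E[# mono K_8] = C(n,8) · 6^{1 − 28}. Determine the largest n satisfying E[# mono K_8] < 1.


We need C(n, 8) · 6^{1 − 28} < 1, i.e. C(n, 8) < 6^{28 − 1} = 1023490369077469249536.
Check values of n near the boundary:
  n = 1594: C(1594, 8) = 1015652773590544255167; 1015652773590544255167 < 1023490369077469249536? YES
  n = 1595: C(1595, 8) = 1020772636343363633895; 1020772636343363633895 < 1023490369077469249536? YES
  n = 1596: C(1596, 8) = 1025915067760710553965; 1025915067760710553965 < 1023490369077469249536? NO
  n = 1597: C(1597, 8) = 1031080153060953275445; 1031080153060953275445 < 1023490369077469249536? NO
The largest n with C(n, 8) < 1023490369077469249536 is n = 1595 (where E[X] = 113419181815929292655/113721152119718805504 ≈ 0.9973446). Hence R_6(8) > 1595, i.e. R_6(8) ≥ 1596.

Largest n = 1595; hence R_6(8) > 1595.


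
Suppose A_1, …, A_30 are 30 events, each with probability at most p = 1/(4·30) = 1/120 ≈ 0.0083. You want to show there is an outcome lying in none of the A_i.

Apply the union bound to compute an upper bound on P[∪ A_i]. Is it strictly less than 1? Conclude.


Union bound: P[∪_{i=1}^{30} A_i] ≤ Σ_i P[A_i] ≤ 30·p = 30·(1/120) = 1/4.
Numerically: 1/4 ≈ 0.2500.
Is 1/4 < 1? YES.
Since P[∪ A_i] ≤ 1/4 < 1, the complement has P[∩ A_i^c] ≥ 1 − 1/4 = 3/4 > 0, so some outcome avoids every A_i.

30·p = 1/4 ≈ 0.2500; existence CERTIFIED by the union bound.


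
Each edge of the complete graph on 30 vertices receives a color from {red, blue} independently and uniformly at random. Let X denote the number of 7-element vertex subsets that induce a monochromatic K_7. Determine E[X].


Let X = Σ_S X_S over the C(30, 7) = 2035800 subsets S of size 7, where X_S = 1 if the K_7 on S is monochromatic.
For a fixed S, the K_7 on S has C(7, 2) = 21 edges. P[all 21 edges red] = (1/2)^21, and likewise for blue, so P[monochromatic] = 2·(1/2)^21 = 2^{1 − 21} = 1/1048576.
By linearity of expectation: E[X] = C(30, 7) · 2^{1 − 21} = 2035800 · 1/1048576 = 254475/131072.
Numerically: E[X] ≈ 1.941.

E[X] = C(30,7)·2^(1−C(7,2)) = 254475/131072 ≈ 1.941.


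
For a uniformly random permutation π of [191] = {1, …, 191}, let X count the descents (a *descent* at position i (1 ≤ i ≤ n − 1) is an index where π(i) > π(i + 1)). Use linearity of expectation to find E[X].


Write X = Σ X_I over i = 1, …, 190, with X_I the indicator of one descent.
There are 190 indicators.
For each fixed i, the pair (π(i), π(i+1)) is a uniformly random ordered pair of distinct values from {1, …, 191}; by symmetry P[π(i) > π(i+1)] = 1/2.
By linearity: E[X] = 190 · (1/2) = (191 − 1) · (1/2) = 95 ≈ 95.0000.

E[X] = 95 = 95.0000.


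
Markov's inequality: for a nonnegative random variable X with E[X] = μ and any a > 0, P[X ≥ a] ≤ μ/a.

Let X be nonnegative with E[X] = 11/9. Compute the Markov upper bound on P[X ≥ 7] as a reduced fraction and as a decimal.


μ = E[X] = 11/9, a = 7.
Markov: P[X ≥ 7] ≤ μ/a = (11/9)/7 = 11/63.
Numerically: ≈ 0.175.
(Since a = 7 > μ = 1.222, the bound 11/63 is < 1 and informative.)

P[X ≥ 7] ≤ 11/63 ≈ 0.175.


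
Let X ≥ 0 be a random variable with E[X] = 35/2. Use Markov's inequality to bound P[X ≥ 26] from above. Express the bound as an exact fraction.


μ = E[X] = 35/2, a = 26.
Markov: P[X ≥ 26] ≤ μ/a = (35/2)/26 = 35/52.
Numerically: ≈ 0.6731.
(Since a = 26 > μ = 17.5000, the bound 35/52 is < 1 and informative.)

P[X ≥ 26] ≤ 35/52 ≈ 0.6731.


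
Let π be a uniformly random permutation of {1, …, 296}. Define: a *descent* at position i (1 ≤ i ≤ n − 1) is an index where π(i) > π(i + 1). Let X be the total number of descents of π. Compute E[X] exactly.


Write X = Σ X_I over i = 1, …, 295, with X_I the indicator of one descent.
There are 295 indicators.
For each fixed i, the pair (π(i), π(i+1)) is a uniformly random ordered pair of distinct values from {1, …, 296}; by symmetry P[π(i) > π(i+1)] = 1/2.
By linearity: E[X] = 295 · (1/2) = (296 − 1) · (1/2) = 295/2 ≈ 147.50000.

E[X] = 295/2 = 147.50000.


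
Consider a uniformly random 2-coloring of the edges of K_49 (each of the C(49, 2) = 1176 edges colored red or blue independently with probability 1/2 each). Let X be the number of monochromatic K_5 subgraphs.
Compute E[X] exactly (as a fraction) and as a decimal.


Let X = Σ_S X_S over the C(49, 5) = 1906884 subsets S of size 5, where X_S = 1 if the K_5 on S is monochromatic.
For a fixed S, the K_5 on S has C(5, 2) = 10 edges. P[all 10 edges red] = (1/2)^10, and likewise for blue, so P[monochromatic] = 2·(1/2)^10 = 2^{1 − 10} = 1/512.
By linearity: E[X] = C(49, 5) · 2^{1 − 10} = 1906884 · 1/512 = 476721/128.
Numerically: E[X] ≈ 3724.38281.

E[X] = C(49,5)·2^(1−C(5,2)) = 476721/128 ≈ 3724.38281.


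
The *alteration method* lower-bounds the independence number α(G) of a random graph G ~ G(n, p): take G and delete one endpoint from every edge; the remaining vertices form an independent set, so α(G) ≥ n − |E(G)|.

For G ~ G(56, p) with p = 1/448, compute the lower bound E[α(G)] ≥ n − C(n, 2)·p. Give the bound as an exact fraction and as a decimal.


E[|E(G)|] = C(56, 2)·p = 1540 · (1/448) = 55/16.
E[α(G)] ≥ n − E[|E(G)|] = 56 − 55/16 = 841/16.
Numerically: ≈ 52.562.
(This is only a lower bound; the true E[α(G)] may be larger.)

E[α(G)] ≥ 841/16 ≈ 52.562.


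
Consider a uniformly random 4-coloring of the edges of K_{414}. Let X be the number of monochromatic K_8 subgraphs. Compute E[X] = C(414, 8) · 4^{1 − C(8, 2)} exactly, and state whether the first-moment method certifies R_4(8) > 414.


E[X] = C(414, 8) · 4^{1 − 28} = 19995425223496173 · 4^{−27} = 19995425223496173/18014398509481984.
As a reduced fraction: E[X] = 19995425223496173/18014398509481984 ≈ 1.10997.
Is E[X] < 1? NO.
Since E[X] ≥ 1, the first-moment bound is inconclusive at n = 414; it does NOT by itself certify R_4(8) > 414.

E[X] = 19995425223496173/18014398509481984 ≈ 1.10997; E[X] ≥ 1; first-moment method inconclusive here.


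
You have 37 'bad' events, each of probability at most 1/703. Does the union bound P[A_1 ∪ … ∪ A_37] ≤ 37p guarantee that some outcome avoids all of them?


Union bound: P[∪_{i=1}^{37} A_i] ≤ Σ_i P[A_i] ≤ 37·p = 37·(1/703) = 1/19.
Numerically: 1/19 ≈ 0.0526.
Is 1/19 < 1? YES.
Since P[∪ A_i] ≤ 1/19 < 1, the complement has P[∩ A_i^c] ≥ 1 − 1/19 = 18/19 > 0, so some outcome avoids every A_i.

37·p = 1/19 ≈ 0.0526; existence CERTIFIED by the union bound.
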